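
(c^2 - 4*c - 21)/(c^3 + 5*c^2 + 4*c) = (c^2 - 4*c - 21)/(c*(c^2 + 5*c + 4))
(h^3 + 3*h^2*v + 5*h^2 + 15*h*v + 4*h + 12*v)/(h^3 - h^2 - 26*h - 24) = (h + 3*v)/(h - 6)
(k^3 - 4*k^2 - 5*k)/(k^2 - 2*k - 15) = k*(k + 1)/(k + 3)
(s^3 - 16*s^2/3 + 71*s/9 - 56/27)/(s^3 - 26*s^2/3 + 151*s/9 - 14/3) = (s - 8/3)/(s - 6)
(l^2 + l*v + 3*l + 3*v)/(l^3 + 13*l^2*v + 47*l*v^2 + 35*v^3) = (l + 3)/(l^2 + 12*l*v + 35*v^2)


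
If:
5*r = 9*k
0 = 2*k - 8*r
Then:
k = 0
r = 0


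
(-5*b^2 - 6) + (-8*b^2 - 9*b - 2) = -13*b^2 - 9*b - 8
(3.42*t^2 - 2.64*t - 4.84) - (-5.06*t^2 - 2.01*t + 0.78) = 8.48*t^2 - 0.63*t - 5.62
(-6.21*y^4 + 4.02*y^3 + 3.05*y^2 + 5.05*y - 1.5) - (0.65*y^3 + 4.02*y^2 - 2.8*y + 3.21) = -6.21*y^4 + 3.37*y^3 - 0.97*y^2 + 7.85*y - 4.71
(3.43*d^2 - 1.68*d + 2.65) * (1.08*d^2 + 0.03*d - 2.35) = 3.7044*d^4 - 1.7115*d^3 - 5.2489*d^2 + 4.0275*d - 6.2275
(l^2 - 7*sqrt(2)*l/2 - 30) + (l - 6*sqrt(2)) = l^2 - 7*sqrt(2)*l/2 + l - 30 - 6*sqrt(2)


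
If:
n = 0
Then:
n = 0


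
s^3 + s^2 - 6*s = s*(s - 2)*(s + 3)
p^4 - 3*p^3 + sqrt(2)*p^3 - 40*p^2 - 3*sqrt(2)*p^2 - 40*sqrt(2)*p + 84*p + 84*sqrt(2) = (p - 7)*(p - 2)*(p + 6)*(p + sqrt(2))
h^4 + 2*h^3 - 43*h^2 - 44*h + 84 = (h - 6)*(h - 1)*(h + 2)*(h + 7)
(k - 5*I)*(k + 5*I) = k^2 + 25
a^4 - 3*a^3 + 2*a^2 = a^2*(a - 2)*(a - 1)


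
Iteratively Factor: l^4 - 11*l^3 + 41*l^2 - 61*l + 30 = (l - 1)*(l^3 - 10*l^2 + 31*l - 30) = (l - 5)*(l - 1)*(l^2 - 5*l + 6) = (l - 5)*(l - 2)*(l - 1)*(l - 3)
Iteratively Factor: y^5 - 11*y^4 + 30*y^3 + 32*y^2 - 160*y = (y - 5)*(y^4 - 6*y^3 + 32*y) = (y - 5)*(y - 4)*(y^3 - 2*y^2 - 8*y) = (y - 5)*(y - 4)*(y + 2)*(y^2 - 4*y) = (y - 5)*(y - 4)^2*(y + 2)*(y)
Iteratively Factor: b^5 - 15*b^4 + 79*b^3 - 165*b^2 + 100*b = (b - 4)*(b^4 - 11*b^3 + 35*b^2 - 25*b) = (b - 4)*(b - 1)*(b^3 - 10*b^2 + 25*b) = (b - 5)*(b - 4)*(b - 1)*(b^2 - 5*b) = b*(b - 5)*(b - 4)*(b - 1)*(b - 5)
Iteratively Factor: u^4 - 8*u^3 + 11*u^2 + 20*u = (u + 1)*(u^3 - 9*u^2 + 20*u) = (u - 5)*(u + 1)*(u^2 - 4*u) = u*(u - 5)*(u + 1)*(u - 4)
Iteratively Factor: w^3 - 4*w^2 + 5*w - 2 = (w - 1)*(w^2 - 3*w + 2) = (w - 2)*(w - 1)*(w - 1)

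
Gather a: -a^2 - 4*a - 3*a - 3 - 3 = -a^2 - 7*a - 6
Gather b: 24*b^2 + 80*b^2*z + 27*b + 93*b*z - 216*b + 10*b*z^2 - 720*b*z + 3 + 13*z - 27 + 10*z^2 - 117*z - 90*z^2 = b^2*(80*z + 24) + b*(10*z^2 - 627*z - 189) - 80*z^2 - 104*z - 24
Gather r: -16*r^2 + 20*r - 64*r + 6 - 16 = -16*r^2 - 44*r - 10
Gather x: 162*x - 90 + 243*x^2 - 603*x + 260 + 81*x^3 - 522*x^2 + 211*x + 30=81*x^3 - 279*x^2 - 230*x + 200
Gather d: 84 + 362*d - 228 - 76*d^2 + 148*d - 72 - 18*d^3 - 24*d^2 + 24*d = -18*d^3 - 100*d^2 + 534*d - 216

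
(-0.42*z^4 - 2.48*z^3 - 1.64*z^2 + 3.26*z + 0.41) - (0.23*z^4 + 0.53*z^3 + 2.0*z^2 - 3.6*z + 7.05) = -0.65*z^4 - 3.01*z^3 - 3.64*z^2 + 6.86*z - 6.64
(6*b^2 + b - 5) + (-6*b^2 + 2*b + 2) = 3*b - 3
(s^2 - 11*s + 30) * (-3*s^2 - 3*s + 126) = -3*s^4 + 30*s^3 + 69*s^2 - 1476*s + 3780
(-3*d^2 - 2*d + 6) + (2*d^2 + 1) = -d^2 - 2*d + 7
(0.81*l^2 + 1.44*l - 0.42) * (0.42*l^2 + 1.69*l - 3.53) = 0.3402*l^4 + 1.9737*l^3 - 0.602100000000001*l^2 - 5.793*l + 1.4826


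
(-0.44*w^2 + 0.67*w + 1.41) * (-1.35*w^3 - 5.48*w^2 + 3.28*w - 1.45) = 0.594*w^5 + 1.5067*w^4 - 7.0183*w^3 - 4.8912*w^2 + 3.6533*w - 2.0445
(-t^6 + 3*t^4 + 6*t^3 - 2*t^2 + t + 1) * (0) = 0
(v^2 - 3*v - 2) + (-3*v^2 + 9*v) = -2*v^2 + 6*v - 2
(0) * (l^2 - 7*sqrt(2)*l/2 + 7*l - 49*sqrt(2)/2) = 0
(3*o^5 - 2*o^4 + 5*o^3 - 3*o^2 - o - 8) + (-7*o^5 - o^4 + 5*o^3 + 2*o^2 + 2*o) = -4*o^5 - 3*o^4 + 10*o^3 - o^2 + o - 8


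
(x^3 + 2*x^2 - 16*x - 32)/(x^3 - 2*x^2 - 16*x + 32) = (x + 2)/(x - 2)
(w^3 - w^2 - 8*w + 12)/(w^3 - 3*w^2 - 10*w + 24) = (w - 2)/(w - 4)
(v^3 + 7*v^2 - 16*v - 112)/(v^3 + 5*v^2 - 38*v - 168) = (v - 4)/(v - 6)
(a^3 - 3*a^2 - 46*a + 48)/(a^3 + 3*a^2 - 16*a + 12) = (a - 8)/(a - 2)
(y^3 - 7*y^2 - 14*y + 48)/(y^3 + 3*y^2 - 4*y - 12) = (y - 8)/(y + 2)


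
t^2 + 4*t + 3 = (t + 1)*(t + 3)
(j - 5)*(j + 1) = j^2 - 4*j - 5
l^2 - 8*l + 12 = (l - 6)*(l - 2)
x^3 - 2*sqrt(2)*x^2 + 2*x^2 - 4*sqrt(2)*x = x*(x + 2)*(x - 2*sqrt(2))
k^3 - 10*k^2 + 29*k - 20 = (k - 5)*(k - 4)*(k - 1)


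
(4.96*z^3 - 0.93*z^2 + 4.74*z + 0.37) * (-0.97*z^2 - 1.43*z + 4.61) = -4.8112*z^5 - 6.1907*z^4 + 19.5977*z^3 - 11.4244*z^2 + 21.3223*z + 1.7057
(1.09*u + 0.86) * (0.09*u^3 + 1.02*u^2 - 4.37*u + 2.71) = 0.0981*u^4 + 1.1892*u^3 - 3.8861*u^2 - 0.8043*u + 2.3306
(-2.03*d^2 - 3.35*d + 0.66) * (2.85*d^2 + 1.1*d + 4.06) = -5.7855*d^4 - 11.7805*d^3 - 10.0458*d^2 - 12.875*d + 2.6796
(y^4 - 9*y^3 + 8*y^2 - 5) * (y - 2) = y^5 - 11*y^4 + 26*y^3 - 16*y^2 - 5*y + 10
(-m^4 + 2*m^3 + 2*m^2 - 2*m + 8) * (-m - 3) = m^5 + m^4 - 8*m^3 - 4*m^2 - 2*m - 24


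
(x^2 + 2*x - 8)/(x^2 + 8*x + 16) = (x - 2)/(x + 4)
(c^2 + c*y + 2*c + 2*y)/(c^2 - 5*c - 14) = (c + y)/(c - 7)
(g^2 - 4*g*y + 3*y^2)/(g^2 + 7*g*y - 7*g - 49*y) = (g^2 - 4*g*y + 3*y^2)/(g^2 + 7*g*y - 7*g - 49*y)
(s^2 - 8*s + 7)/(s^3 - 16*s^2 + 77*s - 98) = (s - 1)/(s^2 - 9*s + 14)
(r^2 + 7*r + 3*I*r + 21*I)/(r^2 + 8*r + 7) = (r + 3*I)/(r + 1)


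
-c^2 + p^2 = (-c + p)*(c + p)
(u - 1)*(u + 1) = u^2 - 1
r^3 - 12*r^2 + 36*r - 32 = (r - 8)*(r - 2)^2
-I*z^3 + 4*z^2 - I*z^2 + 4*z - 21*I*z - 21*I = (z - 3*I)*(z + 7*I)*(-I*z - I)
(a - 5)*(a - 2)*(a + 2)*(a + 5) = a^4 - 29*a^2 + 100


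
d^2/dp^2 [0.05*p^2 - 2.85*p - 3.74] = 0.100000000000000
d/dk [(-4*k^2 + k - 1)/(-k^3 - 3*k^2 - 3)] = (-4*k^4 + 2*k^3 + 18*k - 3)/(k^6 + 6*k^5 + 9*k^4 + 6*k^3 + 18*k^2 + 9)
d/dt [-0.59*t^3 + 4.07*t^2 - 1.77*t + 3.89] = -1.77*t^2 + 8.14*t - 1.77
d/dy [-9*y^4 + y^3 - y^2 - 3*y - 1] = -36*y^3 + 3*y^2 - 2*y - 3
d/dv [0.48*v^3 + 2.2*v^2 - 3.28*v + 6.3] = 1.44*v^2 + 4.4*v - 3.28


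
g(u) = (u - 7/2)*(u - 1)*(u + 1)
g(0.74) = 1.25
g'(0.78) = -4.63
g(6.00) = 87.50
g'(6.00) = 65.00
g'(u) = (u - 7/2)*(u - 1) + (u - 7/2)*(u + 1) + (u - 1)*(u + 1)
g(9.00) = 440.00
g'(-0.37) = 2.00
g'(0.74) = -4.54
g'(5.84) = 60.44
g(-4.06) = -117.06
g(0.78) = 1.07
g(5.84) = 77.47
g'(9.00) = 179.00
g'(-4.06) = 76.87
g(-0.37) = 3.34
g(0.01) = 3.49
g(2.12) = -4.82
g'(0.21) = -2.34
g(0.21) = 3.14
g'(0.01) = -1.07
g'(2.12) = -2.36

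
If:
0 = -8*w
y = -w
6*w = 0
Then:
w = 0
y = 0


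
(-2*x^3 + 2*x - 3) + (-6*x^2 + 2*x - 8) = -2*x^3 - 6*x^2 + 4*x - 11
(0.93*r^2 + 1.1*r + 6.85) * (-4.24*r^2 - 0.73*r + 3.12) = -3.9432*r^4 - 5.3429*r^3 - 26.9454*r^2 - 1.5685*r + 21.372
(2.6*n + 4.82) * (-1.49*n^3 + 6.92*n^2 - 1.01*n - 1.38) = -3.874*n^4 + 10.8102*n^3 + 30.7284*n^2 - 8.4562*n - 6.6516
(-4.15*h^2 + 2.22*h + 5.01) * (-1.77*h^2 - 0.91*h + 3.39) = 7.3455*h^4 - 0.1529*h^3 - 24.9564*h^2 + 2.9667*h + 16.9839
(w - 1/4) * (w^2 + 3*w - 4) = w^3 + 11*w^2/4 - 19*w/4 + 1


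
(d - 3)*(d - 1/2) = d^2 - 7*d/2 + 3/2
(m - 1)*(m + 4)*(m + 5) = m^3 + 8*m^2 + 11*m - 20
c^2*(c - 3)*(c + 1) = c^4 - 2*c^3 - 3*c^2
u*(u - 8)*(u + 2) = u^3 - 6*u^2 - 16*u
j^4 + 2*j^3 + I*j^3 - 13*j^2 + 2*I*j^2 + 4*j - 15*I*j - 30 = (j - 3)*(j + 5)*(j - I)*(j + 2*I)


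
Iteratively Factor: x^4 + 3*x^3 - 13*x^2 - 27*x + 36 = (x + 3)*(x^3 - 13*x + 12) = (x - 1)*(x + 3)*(x^2 + x - 12) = (x - 3)*(x - 1)*(x + 3)*(x + 4)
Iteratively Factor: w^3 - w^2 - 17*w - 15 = (w + 3)*(w^2 - 4*w - 5) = (w + 1)*(w + 3)*(w - 5)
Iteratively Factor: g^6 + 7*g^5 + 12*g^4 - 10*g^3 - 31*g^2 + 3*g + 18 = (g + 3)*(g^5 + 4*g^4 - 10*g^2 - g + 6) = (g - 1)*(g + 3)*(g^4 + 5*g^3 + 5*g^2 - 5*g - 6) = (g - 1)^2*(g + 3)*(g^3 + 6*g^2 + 11*g + 6) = (g - 1)^2*(g + 2)*(g + 3)*(g^2 + 4*g + 3) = (g - 1)^2*(g + 1)*(g + 2)*(g + 3)*(g + 3)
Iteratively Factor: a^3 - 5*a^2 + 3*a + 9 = (a - 3)*(a^2 - 2*a - 3) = (a - 3)*(a + 1)*(a - 3)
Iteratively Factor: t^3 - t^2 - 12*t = (t - 4)*(t^2 + 3*t) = t*(t - 4)*(t + 3)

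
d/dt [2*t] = 2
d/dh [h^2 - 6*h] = 2*h - 6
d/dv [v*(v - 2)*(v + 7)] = 3*v^2 + 10*v - 14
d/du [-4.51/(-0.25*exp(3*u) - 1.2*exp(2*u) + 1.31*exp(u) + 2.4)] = (-3.3825*exp(2*u) - 10.824*exp(u) + 5.9081)*exp(u)/(0.25*exp(3*u) + 1.2*exp(2*u) - 1.31*exp(u) - 2.4)^2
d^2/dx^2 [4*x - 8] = 0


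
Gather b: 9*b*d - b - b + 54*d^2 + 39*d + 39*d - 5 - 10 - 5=b*(9*d - 2) + 54*d^2 + 78*d - 20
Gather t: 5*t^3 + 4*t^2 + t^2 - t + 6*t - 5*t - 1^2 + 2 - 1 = 5*t^3 + 5*t^2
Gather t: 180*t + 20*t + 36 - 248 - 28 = 200*t - 240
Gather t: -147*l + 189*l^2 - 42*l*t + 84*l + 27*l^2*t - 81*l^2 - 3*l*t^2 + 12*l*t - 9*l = 108*l^2 - 3*l*t^2 - 72*l + t*(27*l^2 - 30*l)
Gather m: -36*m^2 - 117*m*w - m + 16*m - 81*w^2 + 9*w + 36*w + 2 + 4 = -36*m^2 + m*(15 - 117*w) - 81*w^2 + 45*w + 6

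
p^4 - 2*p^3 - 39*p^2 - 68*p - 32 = (p - 8)*(p + 1)^2*(p + 4)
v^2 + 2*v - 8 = (v - 2)*(v + 4)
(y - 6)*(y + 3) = y^2 - 3*y - 18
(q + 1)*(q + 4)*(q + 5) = q^3 + 10*q^2 + 29*q + 20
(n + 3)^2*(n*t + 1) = n^3*t + 6*n^2*t + n^2 + 9*n*t + 6*n + 9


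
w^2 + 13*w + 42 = (w + 6)*(w + 7)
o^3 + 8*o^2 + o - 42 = (o - 2)*(o + 3)*(o + 7)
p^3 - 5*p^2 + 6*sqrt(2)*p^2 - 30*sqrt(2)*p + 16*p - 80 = (p - 5)*(p + 2*sqrt(2))*(p + 4*sqrt(2))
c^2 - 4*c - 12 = (c - 6)*(c + 2)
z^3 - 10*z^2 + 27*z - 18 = (z - 6)*(z - 3)*(z - 1)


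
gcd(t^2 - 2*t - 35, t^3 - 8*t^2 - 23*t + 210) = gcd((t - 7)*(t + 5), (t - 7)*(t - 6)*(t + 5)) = t^2 - 2*t - 35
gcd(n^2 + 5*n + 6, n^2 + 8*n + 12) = n + 2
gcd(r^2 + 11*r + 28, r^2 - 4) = 1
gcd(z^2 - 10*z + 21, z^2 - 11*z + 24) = z - 3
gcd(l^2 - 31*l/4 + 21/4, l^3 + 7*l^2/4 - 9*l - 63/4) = 1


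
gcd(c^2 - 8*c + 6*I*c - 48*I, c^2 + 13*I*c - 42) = c + 6*I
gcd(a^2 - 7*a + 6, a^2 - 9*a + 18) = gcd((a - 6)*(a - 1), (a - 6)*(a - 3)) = a - 6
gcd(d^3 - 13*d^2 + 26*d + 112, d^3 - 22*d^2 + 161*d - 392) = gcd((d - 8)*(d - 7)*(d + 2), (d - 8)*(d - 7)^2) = d^2 - 15*d + 56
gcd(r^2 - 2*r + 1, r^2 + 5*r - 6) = r - 1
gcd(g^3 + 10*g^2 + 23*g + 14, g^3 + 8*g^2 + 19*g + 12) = g + 1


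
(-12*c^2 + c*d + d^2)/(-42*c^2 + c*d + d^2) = (-12*c^2 + c*d + d^2)/(-42*c^2 + c*d + d^2)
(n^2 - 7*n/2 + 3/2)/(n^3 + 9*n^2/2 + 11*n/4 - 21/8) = 4*(n - 3)/(4*n^2 + 20*n + 21)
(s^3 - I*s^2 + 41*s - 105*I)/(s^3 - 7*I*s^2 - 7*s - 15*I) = (s + 7*I)/(s + I)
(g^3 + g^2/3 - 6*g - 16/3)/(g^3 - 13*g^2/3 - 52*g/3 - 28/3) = (3*g^2 - 5*g - 8)/(3*g^2 - 19*g - 14)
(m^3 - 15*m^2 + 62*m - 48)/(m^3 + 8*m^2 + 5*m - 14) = (m^2 - 14*m + 48)/(m^2 + 9*m + 14)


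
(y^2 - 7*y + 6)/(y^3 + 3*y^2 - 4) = (y - 6)/(y^2 + 4*y + 4)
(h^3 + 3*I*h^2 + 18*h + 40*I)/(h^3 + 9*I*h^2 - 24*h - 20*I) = (h - 4*I)/(h + 2*I)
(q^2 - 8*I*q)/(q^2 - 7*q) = (q - 8*I)/(q - 7)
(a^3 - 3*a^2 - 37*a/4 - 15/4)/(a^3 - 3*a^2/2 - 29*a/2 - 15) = (a + 1/2)/(a + 2)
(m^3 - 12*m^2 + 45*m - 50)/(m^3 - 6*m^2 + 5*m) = (m^2 - 7*m + 10)/(m*(m - 1))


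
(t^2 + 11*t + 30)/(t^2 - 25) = (t + 6)/(t - 5)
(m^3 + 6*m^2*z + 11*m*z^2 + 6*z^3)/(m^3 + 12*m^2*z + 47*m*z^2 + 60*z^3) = (m^2 + 3*m*z + 2*z^2)/(m^2 + 9*m*z + 20*z^2)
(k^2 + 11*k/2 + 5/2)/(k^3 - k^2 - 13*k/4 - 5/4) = 2*(k + 5)/(2*k^2 - 3*k - 5)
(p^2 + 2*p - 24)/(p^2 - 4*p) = (p + 6)/p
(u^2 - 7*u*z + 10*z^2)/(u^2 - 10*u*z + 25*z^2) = (-u + 2*z)/(-u + 5*z)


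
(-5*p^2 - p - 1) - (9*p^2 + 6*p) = -14*p^2 - 7*p - 1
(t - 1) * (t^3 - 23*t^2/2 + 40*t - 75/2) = t^4 - 25*t^3/2 + 103*t^2/2 - 155*t/2 + 75/2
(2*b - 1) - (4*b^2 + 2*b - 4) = 3 - 4*b^2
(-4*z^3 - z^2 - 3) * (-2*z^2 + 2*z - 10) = 8*z^5 - 6*z^4 + 38*z^3 + 16*z^2 - 6*z + 30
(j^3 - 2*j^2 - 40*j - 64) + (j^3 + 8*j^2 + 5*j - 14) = 2*j^3 + 6*j^2 - 35*j - 78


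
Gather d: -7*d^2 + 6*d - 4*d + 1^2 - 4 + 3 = -7*d^2 + 2*d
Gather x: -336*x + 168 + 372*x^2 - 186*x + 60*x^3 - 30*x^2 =60*x^3 + 342*x^2 - 522*x + 168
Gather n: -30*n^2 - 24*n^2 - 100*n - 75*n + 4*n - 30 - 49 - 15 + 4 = -54*n^2 - 171*n - 90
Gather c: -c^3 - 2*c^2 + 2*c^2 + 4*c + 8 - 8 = -c^3 + 4*c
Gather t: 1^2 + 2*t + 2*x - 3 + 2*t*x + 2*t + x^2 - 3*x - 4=t*(2*x + 4) + x^2 - x - 6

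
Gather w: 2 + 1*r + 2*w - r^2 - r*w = -r^2 + r + w*(2 - r) + 2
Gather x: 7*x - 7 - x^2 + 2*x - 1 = -x^2 + 9*x - 8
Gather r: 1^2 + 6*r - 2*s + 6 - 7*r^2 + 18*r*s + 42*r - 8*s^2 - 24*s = -7*r^2 + r*(18*s + 48) - 8*s^2 - 26*s + 7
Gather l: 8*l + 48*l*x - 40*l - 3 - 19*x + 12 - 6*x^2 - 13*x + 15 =l*(48*x - 32) - 6*x^2 - 32*x + 24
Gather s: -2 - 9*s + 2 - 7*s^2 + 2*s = -7*s^2 - 7*s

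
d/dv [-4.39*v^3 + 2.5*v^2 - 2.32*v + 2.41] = -13.17*v^2 + 5.0*v - 2.32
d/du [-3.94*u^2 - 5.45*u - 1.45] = -7.88*u - 5.45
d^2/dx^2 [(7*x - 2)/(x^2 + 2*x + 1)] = 2*(7*x - 20)/(x^4 + 4*x^3 + 6*x^2 + 4*x + 1)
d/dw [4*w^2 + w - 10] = 8*w + 1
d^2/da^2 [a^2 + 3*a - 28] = 2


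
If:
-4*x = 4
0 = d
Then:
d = 0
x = -1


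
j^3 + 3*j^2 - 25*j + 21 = (j - 3)*(j - 1)*(j + 7)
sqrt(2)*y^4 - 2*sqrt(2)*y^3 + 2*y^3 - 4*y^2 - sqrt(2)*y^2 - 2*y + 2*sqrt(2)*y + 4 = (y - 2)*(y - 1)*(y + sqrt(2))*(sqrt(2)*y + sqrt(2))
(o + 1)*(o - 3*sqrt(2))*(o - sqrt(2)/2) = o^3 - 7*sqrt(2)*o^2/2 + o^2 - 7*sqrt(2)*o/2 + 3*o + 3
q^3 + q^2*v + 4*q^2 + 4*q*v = q*(q + 4)*(q + v)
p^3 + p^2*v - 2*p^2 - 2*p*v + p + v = (p - 1)^2*(p + v)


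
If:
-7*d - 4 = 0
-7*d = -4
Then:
No Solution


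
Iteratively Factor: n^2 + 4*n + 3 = (n + 3)*(n + 1)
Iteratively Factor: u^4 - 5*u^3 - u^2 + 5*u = (u - 1)*(u^3 - 4*u^2 - 5*u) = (u - 1)*(u + 1)*(u^2 - 5*u) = u*(u - 1)*(u + 1)*(u - 5)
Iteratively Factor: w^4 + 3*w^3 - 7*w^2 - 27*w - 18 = (w + 2)*(w^3 + w^2 - 9*w - 9) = (w + 1)*(w + 2)*(w^2 - 9) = (w - 3)*(w + 1)*(w + 2)*(w + 3)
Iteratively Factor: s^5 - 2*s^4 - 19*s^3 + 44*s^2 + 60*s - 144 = (s - 2)*(s^4 - 19*s^2 + 6*s + 72) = (s - 2)*(s + 4)*(s^3 - 4*s^2 - 3*s + 18) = (s - 3)*(s - 2)*(s + 4)*(s^2 - s - 6) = (s - 3)*(s - 2)*(s + 2)*(s + 4)*(s - 3)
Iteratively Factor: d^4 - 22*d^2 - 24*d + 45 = (d + 3)*(d^3 - 3*d^2 - 13*d + 15) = (d - 5)*(d + 3)*(d^2 + 2*d - 3) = (d - 5)*(d - 1)*(d + 3)*(d + 3)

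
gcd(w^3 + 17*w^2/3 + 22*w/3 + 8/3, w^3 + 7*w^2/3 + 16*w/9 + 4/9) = w^2 + 5*w/3 + 2/3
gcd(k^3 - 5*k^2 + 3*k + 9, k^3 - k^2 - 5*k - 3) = k^2 - 2*k - 3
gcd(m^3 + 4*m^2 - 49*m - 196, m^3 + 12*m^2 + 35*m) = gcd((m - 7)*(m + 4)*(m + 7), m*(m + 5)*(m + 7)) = m + 7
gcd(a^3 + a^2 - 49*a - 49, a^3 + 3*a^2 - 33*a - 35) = a^2 + 8*a + 7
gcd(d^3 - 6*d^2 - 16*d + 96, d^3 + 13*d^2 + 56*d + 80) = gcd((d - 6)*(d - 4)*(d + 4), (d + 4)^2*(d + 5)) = d + 4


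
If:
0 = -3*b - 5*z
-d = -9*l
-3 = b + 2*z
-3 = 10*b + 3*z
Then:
No Solution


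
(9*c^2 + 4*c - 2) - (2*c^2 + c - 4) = 7*c^2 + 3*c + 2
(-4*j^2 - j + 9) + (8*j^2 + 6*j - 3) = 4*j^2 + 5*j + 6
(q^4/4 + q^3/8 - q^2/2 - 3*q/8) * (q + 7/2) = q^5/4 + q^4 - q^3/16 - 17*q^2/8 - 21*q/16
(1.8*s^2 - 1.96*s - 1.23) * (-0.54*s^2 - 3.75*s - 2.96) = -0.972*s^4 - 5.6916*s^3 + 2.6862*s^2 + 10.4141*s + 3.6408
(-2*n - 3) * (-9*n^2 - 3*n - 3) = 18*n^3 + 33*n^2 + 15*n + 9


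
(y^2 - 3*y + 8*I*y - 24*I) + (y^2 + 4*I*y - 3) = 2*y^2 - 3*y + 12*I*y - 3 - 24*I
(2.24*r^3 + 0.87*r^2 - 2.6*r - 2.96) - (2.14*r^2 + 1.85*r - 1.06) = 2.24*r^3 - 1.27*r^2 - 4.45*r - 1.9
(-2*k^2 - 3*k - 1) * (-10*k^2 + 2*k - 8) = 20*k^4 + 26*k^3 + 20*k^2 + 22*k + 8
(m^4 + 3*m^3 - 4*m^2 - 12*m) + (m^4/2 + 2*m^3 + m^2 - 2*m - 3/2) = 3*m^4/2 + 5*m^3 - 3*m^2 - 14*m - 3/2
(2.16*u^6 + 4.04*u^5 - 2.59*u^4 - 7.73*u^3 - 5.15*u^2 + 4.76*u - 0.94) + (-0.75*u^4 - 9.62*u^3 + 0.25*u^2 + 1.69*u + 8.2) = 2.16*u^6 + 4.04*u^5 - 3.34*u^4 - 17.35*u^3 - 4.9*u^2 + 6.45*u + 7.26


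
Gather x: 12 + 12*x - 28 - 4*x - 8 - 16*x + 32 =8 - 8*x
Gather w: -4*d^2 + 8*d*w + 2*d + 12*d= -4*d^2 + 8*d*w + 14*d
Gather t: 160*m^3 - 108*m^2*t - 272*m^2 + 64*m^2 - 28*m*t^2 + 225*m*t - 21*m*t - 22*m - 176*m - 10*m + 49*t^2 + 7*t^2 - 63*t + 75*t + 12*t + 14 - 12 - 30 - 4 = 160*m^3 - 208*m^2 - 208*m + t^2*(56 - 28*m) + t*(-108*m^2 + 204*m + 24) - 32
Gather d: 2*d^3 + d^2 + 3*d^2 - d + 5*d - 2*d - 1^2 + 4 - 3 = 2*d^3 + 4*d^2 + 2*d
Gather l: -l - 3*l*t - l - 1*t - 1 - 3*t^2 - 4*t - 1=l*(-3*t - 2) - 3*t^2 - 5*t - 2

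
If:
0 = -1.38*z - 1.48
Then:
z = -1.07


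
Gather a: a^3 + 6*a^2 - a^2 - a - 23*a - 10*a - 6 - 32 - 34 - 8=a^3 + 5*a^2 - 34*a - 80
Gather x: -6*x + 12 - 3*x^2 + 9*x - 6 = -3*x^2 + 3*x + 6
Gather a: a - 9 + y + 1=a + y - 8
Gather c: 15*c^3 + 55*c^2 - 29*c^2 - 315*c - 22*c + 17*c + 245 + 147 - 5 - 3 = 15*c^3 + 26*c^2 - 320*c + 384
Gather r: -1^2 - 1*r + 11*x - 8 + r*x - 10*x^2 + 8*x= r*(x - 1) - 10*x^2 + 19*x - 9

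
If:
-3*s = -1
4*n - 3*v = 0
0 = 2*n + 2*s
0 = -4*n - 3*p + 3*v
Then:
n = -1/3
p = 0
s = 1/3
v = -4/9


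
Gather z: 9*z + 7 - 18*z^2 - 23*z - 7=-18*z^2 - 14*z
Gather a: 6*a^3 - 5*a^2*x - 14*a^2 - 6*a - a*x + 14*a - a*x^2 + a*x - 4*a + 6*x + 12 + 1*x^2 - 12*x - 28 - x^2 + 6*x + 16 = 6*a^3 + a^2*(-5*x - 14) + a*(4 - x^2)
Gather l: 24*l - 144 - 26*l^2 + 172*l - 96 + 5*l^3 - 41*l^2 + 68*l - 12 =5*l^3 - 67*l^2 + 264*l - 252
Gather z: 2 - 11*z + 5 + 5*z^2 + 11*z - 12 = 5*z^2 - 5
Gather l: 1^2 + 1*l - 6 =l - 5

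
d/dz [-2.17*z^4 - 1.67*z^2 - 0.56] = z*(-8.68*z^2 - 3.34)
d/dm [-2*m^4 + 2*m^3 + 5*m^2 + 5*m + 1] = -8*m^3 + 6*m^2 + 10*m + 5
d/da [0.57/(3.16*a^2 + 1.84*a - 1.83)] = (-3.6024*a - 1.0488)/(3.16*a^2 + 1.84*a - 1.83)^2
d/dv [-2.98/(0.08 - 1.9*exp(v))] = -5.662*exp(v)/(1.9*exp(v) - 0.08)^2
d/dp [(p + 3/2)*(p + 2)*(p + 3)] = 3*p^2 + 13*p + 27/2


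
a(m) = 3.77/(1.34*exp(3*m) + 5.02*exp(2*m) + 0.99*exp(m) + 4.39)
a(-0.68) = 0.59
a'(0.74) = -0.19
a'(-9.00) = 0.00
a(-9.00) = 0.86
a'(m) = 3.77*(-4.02*exp(3*m) - 10.04*exp(2*m) - 0.99*exp(m))/(1.34*exp(3*m) + 5.02*exp(2*m) + 0.99*exp(m) + 4.39)^2 = (-15.1554*exp(2*m) - 37.8508*exp(m) - 3.7323)*exp(m)/(1.34*exp(3*m) + 5.02*exp(2*m) + 0.99*exp(m) + 4.39)^2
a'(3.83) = -0.00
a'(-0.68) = -0.34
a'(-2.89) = -0.02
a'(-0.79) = -0.30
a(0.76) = 0.09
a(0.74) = 0.09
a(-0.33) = 0.46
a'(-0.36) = -0.41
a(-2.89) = 0.85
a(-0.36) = 0.47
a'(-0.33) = -0.42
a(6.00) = 0.00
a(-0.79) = 0.63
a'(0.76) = -0.18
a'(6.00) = 0.00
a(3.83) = 0.00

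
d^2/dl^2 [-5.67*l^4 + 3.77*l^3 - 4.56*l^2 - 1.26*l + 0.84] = -68.04*l^2 + 22.62*l - 9.12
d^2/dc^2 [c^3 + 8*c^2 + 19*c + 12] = 6*c + 16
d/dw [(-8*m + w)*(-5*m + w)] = -13*m + 2*w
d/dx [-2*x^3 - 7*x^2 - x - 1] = -6*x^2 - 14*x - 1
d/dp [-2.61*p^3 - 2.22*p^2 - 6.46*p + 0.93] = -7.83*p^2 - 4.44*p - 6.46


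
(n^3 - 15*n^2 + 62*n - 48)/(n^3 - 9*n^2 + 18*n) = (n^2 - 9*n + 8)/(n*(n - 3))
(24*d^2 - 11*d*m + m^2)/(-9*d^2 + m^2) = (-8*d + m)/(3*d + m)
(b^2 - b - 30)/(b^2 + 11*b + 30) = (b - 6)/(b + 6)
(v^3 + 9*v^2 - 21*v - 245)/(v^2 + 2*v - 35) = v + 7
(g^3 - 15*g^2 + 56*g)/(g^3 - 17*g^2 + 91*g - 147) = g*(g - 8)/(g^2 - 10*g + 21)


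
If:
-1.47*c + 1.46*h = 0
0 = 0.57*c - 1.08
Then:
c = 1.89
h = 1.91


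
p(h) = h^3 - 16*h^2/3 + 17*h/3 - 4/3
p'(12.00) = 309.67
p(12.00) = 1026.67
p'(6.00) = 49.67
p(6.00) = 56.67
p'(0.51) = 1.01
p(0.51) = 0.30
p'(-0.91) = 17.86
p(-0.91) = -11.66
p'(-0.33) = 9.51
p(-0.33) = -3.82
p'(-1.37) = 25.91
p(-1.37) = -21.68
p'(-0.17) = 7.57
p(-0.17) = -2.46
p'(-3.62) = 83.59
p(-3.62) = -139.17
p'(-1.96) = 38.10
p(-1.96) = -40.46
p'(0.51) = 1.01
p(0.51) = 0.30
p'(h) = 3*h^2 - 32*h/3 + 17/3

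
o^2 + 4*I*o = o*(o + 4*I)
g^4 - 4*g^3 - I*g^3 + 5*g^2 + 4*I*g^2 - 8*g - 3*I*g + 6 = (g - 3)*(g - 1)*(g - 2*I)*(g + I)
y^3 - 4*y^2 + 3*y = y*(y - 3)*(y - 1)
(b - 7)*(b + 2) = b^2 - 5*b - 14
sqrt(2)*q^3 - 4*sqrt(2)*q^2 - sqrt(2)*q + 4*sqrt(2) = (q - 4)*(q - 1)*(sqrt(2)*q + sqrt(2))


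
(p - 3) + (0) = p - 3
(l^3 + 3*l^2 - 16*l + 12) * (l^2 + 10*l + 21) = l^5 + 13*l^4 + 35*l^3 - 85*l^2 - 216*l + 252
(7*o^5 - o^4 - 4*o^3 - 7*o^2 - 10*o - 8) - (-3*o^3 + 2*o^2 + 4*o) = 7*o^5 - o^4 - o^3 - 9*o^2 - 14*o - 8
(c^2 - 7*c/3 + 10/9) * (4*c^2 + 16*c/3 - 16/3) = 4*c^4 - 4*c^3 - 40*c^2/3 + 496*c/27 - 160/27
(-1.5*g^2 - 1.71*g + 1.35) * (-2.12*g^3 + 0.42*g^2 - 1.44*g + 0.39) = 3.18*g^5 + 2.9952*g^4 - 1.4202*g^3 + 2.4444*g^2 - 2.6109*g + 0.5265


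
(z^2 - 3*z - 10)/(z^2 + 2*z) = (z - 5)/z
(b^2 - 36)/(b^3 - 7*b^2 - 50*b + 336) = (b + 6)/(b^2 - b - 56)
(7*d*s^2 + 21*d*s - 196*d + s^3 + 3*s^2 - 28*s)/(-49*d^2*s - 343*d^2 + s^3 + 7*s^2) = (s - 4)/(-7*d + s)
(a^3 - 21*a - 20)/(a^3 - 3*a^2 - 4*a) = (a^2 - a - 20)/(a*(a - 4))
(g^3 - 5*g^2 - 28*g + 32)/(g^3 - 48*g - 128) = (g - 1)/(g + 4)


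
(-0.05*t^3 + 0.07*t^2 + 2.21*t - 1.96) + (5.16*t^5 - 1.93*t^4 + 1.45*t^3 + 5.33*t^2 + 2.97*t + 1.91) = 5.16*t^5 - 1.93*t^4 + 1.4*t^3 + 5.4*t^2 + 5.18*t - 0.05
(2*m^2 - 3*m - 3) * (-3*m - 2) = -6*m^3 + 5*m^2 + 15*m + 6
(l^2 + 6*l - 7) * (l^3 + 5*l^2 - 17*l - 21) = l^5 + 11*l^4 + 6*l^3 - 158*l^2 - 7*l + 147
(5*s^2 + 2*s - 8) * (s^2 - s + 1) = 5*s^4 - 3*s^3 - 5*s^2 + 10*s - 8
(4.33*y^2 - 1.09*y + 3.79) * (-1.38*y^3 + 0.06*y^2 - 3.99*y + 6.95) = -5.9754*y^5 + 1.764*y^4 - 22.5723*y^3 + 34.67*y^2 - 22.6976*y + 26.3405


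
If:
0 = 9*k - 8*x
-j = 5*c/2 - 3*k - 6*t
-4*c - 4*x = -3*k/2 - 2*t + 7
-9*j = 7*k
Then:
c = -1840*x/1539 - 42/19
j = -56*x/81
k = 8*x/9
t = -1628*x/1539 - 35/38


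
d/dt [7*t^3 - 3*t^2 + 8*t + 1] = 21*t^2 - 6*t + 8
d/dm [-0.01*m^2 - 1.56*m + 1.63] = -0.02*m - 1.56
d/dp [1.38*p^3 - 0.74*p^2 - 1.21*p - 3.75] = 4.14*p^2 - 1.48*p - 1.21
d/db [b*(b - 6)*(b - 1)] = 3*b^2 - 14*b + 6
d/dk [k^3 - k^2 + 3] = k*(3*k - 2)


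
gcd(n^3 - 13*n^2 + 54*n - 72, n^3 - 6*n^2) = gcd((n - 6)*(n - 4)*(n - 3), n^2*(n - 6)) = n - 6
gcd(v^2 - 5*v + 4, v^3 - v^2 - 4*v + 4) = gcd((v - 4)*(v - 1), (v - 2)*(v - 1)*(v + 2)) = v - 1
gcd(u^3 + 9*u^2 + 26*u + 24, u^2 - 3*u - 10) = u + 2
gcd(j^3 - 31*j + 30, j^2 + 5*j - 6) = j^2 + 5*j - 6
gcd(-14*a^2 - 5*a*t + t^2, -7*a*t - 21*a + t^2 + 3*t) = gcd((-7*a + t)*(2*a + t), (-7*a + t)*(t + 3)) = -7*a + t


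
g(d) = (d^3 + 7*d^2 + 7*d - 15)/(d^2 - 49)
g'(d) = -2*d*(d^3 + 7*d^2 + 7*d - 15)/(d^2 - 49)^2 + (3*d^2 + 14*d + 7)/(d^2 - 49)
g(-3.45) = -0.08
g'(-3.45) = 0.17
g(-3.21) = -0.04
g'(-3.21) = 0.19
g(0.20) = 0.27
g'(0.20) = -0.20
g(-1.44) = 0.29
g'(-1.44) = 0.13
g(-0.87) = 0.34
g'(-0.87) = 0.05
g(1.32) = -0.18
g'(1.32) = -0.66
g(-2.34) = 0.13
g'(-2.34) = 0.20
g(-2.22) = 0.16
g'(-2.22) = 0.19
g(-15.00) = -10.91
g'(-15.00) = 0.82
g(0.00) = 0.31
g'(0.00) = -0.14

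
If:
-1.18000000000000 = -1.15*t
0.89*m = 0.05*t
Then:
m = 0.06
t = 1.03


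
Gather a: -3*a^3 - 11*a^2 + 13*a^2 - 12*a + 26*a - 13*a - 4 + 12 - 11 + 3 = -3*a^3 + 2*a^2 + a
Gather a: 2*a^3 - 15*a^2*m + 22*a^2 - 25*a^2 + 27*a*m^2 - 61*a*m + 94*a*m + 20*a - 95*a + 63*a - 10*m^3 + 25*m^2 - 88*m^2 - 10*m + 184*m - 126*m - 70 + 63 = 2*a^3 + a^2*(-15*m - 3) + a*(27*m^2 + 33*m - 12) - 10*m^3 - 63*m^2 + 48*m - 7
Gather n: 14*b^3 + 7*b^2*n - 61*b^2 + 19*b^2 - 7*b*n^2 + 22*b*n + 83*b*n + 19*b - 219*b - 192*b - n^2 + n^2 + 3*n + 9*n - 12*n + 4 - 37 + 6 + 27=14*b^3 - 42*b^2 - 7*b*n^2 - 392*b + n*(7*b^2 + 105*b)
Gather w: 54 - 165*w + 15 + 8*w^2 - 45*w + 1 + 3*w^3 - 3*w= 3*w^3 + 8*w^2 - 213*w + 70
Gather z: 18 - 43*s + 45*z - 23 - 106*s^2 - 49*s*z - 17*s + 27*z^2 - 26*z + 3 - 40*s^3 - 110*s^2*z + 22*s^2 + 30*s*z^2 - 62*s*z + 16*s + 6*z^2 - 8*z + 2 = -40*s^3 - 84*s^2 - 44*s + z^2*(30*s + 33) + z*(-110*s^2 - 111*s + 11)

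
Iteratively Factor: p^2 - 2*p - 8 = (p + 2)*(p - 4)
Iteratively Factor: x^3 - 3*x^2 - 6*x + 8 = (x - 4)*(x^2 + x - 2) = (x - 4)*(x + 2)*(x - 1)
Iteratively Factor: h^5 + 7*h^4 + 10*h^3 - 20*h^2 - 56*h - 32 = (h + 1)*(h^4 + 6*h^3 + 4*h^2 - 24*h - 32) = (h + 1)*(h + 2)*(h^3 + 4*h^2 - 4*h - 16) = (h + 1)*(h + 2)*(h + 4)*(h^2 - 4) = (h + 1)*(h + 2)^2*(h + 4)*(h - 2)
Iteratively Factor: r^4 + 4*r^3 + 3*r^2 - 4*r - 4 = (r + 2)*(r^3 + 2*r^2 - r - 2) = (r - 1)*(r + 2)*(r^2 + 3*r + 2) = (r - 1)*(r + 1)*(r + 2)*(r + 2)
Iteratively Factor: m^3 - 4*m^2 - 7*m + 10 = (m + 2)*(m^2 - 6*m + 5) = (m - 1)*(m + 2)*(m - 5)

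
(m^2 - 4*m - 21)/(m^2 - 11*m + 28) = (m + 3)/(m - 4)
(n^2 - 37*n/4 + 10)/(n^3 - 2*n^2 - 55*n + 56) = (n - 5/4)/(n^2 + 6*n - 7)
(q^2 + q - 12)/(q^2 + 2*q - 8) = (q - 3)/(q - 2)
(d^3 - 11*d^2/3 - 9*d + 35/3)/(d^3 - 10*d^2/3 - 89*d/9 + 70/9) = 3*(d - 1)/(3*d - 2)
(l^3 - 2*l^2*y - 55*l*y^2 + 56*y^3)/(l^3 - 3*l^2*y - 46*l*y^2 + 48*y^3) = (l + 7*y)/(l + 6*y)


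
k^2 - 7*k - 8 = (k - 8)*(k + 1)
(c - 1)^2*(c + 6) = c^3 + 4*c^2 - 11*c + 6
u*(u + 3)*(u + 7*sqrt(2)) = u^3 + 3*u^2 + 7*sqrt(2)*u^2 + 21*sqrt(2)*u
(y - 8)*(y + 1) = y^2 - 7*y - 8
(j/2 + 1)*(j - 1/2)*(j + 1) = j^3/2 + 5*j^2/4 + j/4 - 1/2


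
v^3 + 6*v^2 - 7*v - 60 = (v - 3)*(v + 4)*(v + 5)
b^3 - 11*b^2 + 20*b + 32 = (b - 8)*(b - 4)*(b + 1)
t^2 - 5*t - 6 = (t - 6)*(t + 1)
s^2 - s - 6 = (s - 3)*(s + 2)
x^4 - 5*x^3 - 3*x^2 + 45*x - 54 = (x - 3)^2*(x - 2)*(x + 3)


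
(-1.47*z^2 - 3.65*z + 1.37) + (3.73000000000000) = -1.47*z^2 - 3.65*z + 5.1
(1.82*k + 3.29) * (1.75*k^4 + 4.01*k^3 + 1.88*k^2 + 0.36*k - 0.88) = 3.185*k^5 + 13.0557*k^4 + 16.6145*k^3 + 6.8404*k^2 - 0.4172*k - 2.8952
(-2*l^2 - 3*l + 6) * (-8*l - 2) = 16*l^3 + 28*l^2 - 42*l - 12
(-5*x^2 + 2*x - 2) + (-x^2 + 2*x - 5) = -6*x^2 + 4*x - 7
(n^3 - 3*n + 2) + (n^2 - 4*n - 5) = n^3 + n^2 - 7*n - 3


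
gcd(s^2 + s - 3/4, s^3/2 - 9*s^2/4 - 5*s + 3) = s - 1/2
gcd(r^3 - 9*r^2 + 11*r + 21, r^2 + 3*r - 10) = 1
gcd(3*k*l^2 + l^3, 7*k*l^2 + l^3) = l^2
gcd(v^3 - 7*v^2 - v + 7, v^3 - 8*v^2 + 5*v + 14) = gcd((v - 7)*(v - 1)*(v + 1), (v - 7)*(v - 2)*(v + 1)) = v^2 - 6*v - 7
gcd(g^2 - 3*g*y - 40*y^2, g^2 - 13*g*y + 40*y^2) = -g + 8*y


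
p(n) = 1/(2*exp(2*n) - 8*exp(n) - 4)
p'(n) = (-4*exp(2*n) + 8*exp(n))/(2*exp(2*n) - 8*exp(n) - 4)^2 = (2 - exp(n))*exp(n)/(-exp(2*n) + 4*exp(n) + 2)^2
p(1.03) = -0.09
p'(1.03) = -0.08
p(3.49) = 0.00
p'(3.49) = -0.00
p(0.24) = -0.09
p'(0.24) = 0.03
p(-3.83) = -0.24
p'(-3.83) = 0.01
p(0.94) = -0.09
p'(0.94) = -0.04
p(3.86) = 0.00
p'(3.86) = -0.00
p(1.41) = -0.31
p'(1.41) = -3.32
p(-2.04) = -0.20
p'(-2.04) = 0.04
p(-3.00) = -0.23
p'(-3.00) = 0.02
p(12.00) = 0.00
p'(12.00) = 0.00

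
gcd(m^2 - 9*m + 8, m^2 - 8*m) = m - 8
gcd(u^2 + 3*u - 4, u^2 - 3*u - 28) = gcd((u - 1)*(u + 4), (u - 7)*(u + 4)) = u + 4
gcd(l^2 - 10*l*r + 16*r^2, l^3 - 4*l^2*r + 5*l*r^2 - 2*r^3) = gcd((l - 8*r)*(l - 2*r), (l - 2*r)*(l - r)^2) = -l + 2*r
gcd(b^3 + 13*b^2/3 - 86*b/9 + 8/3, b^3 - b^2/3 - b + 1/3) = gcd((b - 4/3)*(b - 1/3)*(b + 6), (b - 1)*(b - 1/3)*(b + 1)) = b - 1/3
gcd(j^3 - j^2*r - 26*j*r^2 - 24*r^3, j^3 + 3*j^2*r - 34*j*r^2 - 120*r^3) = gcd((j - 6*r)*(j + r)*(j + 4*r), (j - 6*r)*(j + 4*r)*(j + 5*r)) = -j^2 + 2*j*r + 24*r^2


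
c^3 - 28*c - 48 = (c - 6)*(c + 2)*(c + 4)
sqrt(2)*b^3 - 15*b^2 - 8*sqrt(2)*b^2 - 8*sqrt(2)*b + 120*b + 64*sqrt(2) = (b - 8)*(b - 8*sqrt(2))*(sqrt(2)*b + 1)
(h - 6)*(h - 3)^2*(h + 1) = h^4 - 11*h^3 + 33*h^2 - 9*h - 54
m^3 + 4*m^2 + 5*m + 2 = (m + 1)^2*(m + 2)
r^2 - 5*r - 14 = (r - 7)*(r + 2)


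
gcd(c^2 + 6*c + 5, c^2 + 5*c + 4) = c + 1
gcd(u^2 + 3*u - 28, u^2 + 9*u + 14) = u + 7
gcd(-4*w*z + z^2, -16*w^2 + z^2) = -4*w + z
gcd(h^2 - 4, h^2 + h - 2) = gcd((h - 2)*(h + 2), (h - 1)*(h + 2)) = h + 2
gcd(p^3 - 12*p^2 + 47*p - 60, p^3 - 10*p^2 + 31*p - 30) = p^2 - 8*p + 15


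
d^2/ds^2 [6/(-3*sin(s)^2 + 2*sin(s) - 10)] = 12*(18*sin(s)^4 - 9*sin(s)^3 - 85*sin(s)^2 + 28*sin(s) + 26)/(3*sin(s)^2 - 2*sin(s) + 10)^3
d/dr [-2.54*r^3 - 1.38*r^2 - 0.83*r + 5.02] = -7.62*r^2 - 2.76*r - 0.83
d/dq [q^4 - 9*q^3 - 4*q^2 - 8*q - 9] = 4*q^3 - 27*q^2 - 8*q - 8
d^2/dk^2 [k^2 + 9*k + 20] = 2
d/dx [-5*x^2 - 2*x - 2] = -10*x - 2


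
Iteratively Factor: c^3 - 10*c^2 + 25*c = (c - 5)*(c^2 - 5*c) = (c - 5)^2*(c)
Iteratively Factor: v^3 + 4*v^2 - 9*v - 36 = (v - 3)*(v^2 + 7*v + 12) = (v - 3)*(v + 3)*(v + 4)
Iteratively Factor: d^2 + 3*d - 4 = (d + 4)*(d - 1)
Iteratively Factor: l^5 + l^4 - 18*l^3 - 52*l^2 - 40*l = (l)*(l^4 + l^3 - 18*l^2 - 52*l - 40) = l*(l + 2)*(l^3 - l^2 - 16*l - 20) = l*(l - 5)*(l + 2)*(l^2 + 4*l + 4) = l*(l - 5)*(l + 2)^2*(l + 2)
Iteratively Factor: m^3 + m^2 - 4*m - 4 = (m + 1)*(m^2 - 4) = (m + 1)*(m + 2)*(m - 2)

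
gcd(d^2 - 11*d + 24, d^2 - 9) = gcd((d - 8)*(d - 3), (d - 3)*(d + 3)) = d - 3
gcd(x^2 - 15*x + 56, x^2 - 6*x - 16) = x - 8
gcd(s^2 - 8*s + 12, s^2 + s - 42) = s - 6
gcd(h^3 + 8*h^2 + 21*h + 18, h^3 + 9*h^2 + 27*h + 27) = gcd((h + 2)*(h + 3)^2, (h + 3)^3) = h^2 + 6*h + 9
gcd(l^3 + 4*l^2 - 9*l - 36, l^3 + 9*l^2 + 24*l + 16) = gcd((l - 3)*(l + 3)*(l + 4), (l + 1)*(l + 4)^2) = l + 4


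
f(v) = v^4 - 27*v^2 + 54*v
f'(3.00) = 0.00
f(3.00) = 0.00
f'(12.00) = 6318.00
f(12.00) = 17496.00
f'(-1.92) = 129.37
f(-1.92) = -189.62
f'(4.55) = 185.09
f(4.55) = 115.33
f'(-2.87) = 114.42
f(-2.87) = -309.53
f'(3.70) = 56.81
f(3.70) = 17.59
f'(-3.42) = 78.67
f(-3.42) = -363.68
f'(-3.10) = 102.24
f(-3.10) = -334.52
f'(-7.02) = -950.71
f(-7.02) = 718.91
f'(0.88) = 9.21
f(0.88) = 27.21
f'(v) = 4*v^3 - 54*v + 54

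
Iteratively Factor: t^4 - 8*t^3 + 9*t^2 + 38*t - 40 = (t - 4)*(t^3 - 4*t^2 - 7*t + 10) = (t - 4)*(t - 1)*(t^2 - 3*t - 10) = (t - 5)*(t - 4)*(t - 1)*(t + 2)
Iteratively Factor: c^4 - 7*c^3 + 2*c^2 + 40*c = (c - 4)*(c^3 - 3*c^2 - 10*c) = (c - 5)*(c - 4)*(c^2 + 2*c) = (c - 5)*(c - 4)*(c + 2)*(c)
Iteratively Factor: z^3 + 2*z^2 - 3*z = (z - 1)*(z^2 + 3*z) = z*(z - 1)*(z + 3)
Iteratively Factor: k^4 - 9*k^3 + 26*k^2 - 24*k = (k - 2)*(k^3 - 7*k^2 + 12*k) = k*(k - 2)*(k^2 - 7*k + 12) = k*(k - 3)*(k - 2)*(k - 4)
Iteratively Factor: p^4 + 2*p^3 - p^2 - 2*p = (p + 1)*(p^3 + p^2 - 2*p) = p*(p + 1)*(p^2 + p - 2) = p*(p - 1)*(p + 1)*(p + 2)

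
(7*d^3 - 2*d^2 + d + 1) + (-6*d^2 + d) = 7*d^3 - 8*d^2 + 2*d + 1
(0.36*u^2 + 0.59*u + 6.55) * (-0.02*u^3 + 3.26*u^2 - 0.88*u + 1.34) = -0.0072*u^5 + 1.1618*u^4 + 1.4756*u^3 + 21.3162*u^2 - 4.9734*u + 8.777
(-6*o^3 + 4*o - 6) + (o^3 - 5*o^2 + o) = -5*o^3 - 5*o^2 + 5*o - 6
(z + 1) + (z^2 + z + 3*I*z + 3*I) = z^2 + 2*z + 3*I*z + 1 + 3*I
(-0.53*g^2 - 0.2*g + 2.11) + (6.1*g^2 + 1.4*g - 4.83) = 5.57*g^2 + 1.2*g - 2.72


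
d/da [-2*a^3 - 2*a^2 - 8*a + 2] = -6*a^2 - 4*a - 8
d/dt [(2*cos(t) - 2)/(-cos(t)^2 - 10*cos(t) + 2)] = 2*(sin(t)^2 + 2*cos(t) + 7)*sin(t)/(cos(t)^2 + 10*cos(t) - 2)^2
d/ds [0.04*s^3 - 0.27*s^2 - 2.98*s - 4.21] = 0.12*s^2 - 0.54*s - 2.98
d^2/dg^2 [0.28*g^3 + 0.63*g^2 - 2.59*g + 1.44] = 1.68*g + 1.26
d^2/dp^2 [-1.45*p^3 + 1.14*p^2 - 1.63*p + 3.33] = 2.28 - 8.7*p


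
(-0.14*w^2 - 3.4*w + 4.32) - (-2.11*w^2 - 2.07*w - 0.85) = 1.97*w^2 - 1.33*w + 5.17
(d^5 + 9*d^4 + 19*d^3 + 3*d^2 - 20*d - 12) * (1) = d^5 + 9*d^4 + 19*d^3 + 3*d^2 - 20*d - 12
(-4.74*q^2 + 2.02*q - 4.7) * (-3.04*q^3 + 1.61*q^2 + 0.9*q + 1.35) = 14.4096*q^5 - 13.7722*q^4 + 13.2742*q^3 - 12.148*q^2 - 1.503*q - 6.345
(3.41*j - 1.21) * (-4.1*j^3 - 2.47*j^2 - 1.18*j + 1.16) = -13.981*j^4 - 3.4617*j^3 - 1.0351*j^2 + 5.3834*j - 1.4036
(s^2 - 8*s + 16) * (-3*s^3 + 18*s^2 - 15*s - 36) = -3*s^5 + 42*s^4 - 207*s^3 + 372*s^2 + 48*s - 576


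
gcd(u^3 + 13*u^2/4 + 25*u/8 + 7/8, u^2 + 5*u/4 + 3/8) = u + 1/2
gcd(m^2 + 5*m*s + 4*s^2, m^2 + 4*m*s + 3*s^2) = m + s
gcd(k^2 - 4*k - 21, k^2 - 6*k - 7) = k - 7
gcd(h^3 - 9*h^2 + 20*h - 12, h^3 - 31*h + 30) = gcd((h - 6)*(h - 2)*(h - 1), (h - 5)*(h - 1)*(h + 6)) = h - 1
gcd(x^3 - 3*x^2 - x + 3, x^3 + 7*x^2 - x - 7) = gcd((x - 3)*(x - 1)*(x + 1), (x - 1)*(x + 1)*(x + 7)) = x^2 - 1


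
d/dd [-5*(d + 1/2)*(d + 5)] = -10*d - 55/2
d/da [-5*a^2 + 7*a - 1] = 7 - 10*a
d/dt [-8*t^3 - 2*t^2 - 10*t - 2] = -24*t^2 - 4*t - 10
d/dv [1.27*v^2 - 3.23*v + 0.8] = 2.54*v - 3.23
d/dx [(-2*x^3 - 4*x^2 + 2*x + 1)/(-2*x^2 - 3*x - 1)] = (4*x^4 + 12*x^3 + 22*x^2 + 12*x + 1)/(4*x^4 + 12*x^3 + 13*x^2 + 6*x + 1)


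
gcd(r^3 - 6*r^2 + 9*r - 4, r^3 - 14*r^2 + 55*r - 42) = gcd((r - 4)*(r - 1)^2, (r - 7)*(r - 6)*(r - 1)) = r - 1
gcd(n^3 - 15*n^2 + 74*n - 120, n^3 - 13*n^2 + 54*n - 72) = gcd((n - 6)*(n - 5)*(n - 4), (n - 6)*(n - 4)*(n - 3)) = n^2 - 10*n + 24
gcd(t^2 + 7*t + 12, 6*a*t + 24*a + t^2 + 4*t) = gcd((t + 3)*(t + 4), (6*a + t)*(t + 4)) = t + 4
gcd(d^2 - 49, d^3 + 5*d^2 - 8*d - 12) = 1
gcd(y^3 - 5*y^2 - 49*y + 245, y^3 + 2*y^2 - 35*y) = y^2 + 2*y - 35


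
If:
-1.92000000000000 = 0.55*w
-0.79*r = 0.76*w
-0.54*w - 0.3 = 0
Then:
No Solution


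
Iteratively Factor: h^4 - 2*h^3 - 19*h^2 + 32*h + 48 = (h + 4)*(h^3 - 6*h^2 + 5*h + 12) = (h - 3)*(h + 4)*(h^2 - 3*h - 4) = (h - 4)*(h - 3)*(h + 4)*(h + 1)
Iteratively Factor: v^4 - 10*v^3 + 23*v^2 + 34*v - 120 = (v - 5)*(v^3 - 5*v^2 - 2*v + 24) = (v - 5)*(v + 2)*(v^2 - 7*v + 12) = (v - 5)*(v - 4)*(v + 2)*(v - 3)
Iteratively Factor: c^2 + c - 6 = (c - 2)*(c + 3)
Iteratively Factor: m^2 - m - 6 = (m + 2)*(m - 3)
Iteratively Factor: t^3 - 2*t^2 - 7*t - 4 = (t - 4)*(t^2 + 2*t + 1) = (t - 4)*(t + 1)*(t + 1)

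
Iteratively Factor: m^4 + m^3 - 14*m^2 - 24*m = (m - 4)*(m^3 + 5*m^2 + 6*m) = (m - 4)*(m + 3)*(m^2 + 2*m) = (m - 4)*(m + 2)*(m + 3)*(m)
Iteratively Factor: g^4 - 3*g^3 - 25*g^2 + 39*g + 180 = (g + 3)*(g^3 - 6*g^2 - 7*g + 60) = (g - 4)*(g + 3)*(g^2 - 2*g - 15) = (g - 4)*(g + 3)^2*(g - 5)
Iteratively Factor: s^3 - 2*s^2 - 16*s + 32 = (s + 4)*(s^2 - 6*s + 8) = (s - 4)*(s + 4)*(s - 2)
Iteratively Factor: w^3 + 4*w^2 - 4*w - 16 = (w + 2)*(w^2 + 2*w - 8) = (w - 2)*(w + 2)*(w + 4)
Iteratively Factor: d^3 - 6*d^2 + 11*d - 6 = (d - 3)*(d^2 - 3*d + 2) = (d - 3)*(d - 2)*(d - 1)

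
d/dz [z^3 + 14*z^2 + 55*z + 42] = 3*z^2 + 28*z + 55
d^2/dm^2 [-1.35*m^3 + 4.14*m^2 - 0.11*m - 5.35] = 8.28 - 8.1*m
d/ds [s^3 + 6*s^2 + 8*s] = 3*s^2 + 12*s + 8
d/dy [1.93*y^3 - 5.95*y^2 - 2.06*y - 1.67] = 5.79*y^2 - 11.9*y - 2.06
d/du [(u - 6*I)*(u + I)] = 2*u - 5*I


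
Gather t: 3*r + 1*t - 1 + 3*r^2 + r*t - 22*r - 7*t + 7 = 3*r^2 - 19*r + t*(r - 6) + 6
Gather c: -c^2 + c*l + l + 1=-c^2 + c*l + l + 1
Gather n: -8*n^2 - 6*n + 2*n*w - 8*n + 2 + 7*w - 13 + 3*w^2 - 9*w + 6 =-8*n^2 + n*(2*w - 14) + 3*w^2 - 2*w - 5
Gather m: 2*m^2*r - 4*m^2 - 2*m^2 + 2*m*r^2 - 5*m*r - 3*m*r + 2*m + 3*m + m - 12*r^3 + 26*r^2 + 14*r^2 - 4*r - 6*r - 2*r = m^2*(2*r - 6) + m*(2*r^2 - 8*r + 6) - 12*r^3 + 40*r^2 - 12*r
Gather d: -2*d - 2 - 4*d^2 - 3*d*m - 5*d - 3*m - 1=-4*d^2 + d*(-3*m - 7) - 3*m - 3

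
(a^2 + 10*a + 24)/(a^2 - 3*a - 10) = (a^2 + 10*a + 24)/(a^2 - 3*a - 10)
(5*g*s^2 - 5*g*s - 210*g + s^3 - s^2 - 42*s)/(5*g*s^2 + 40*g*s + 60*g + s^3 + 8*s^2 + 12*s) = (s - 7)/(s + 2)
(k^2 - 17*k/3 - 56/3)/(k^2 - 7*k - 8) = (k + 7/3)/(k + 1)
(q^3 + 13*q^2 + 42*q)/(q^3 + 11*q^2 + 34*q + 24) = q*(q + 7)/(q^2 + 5*q + 4)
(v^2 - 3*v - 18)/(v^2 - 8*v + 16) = (v^2 - 3*v - 18)/(v^2 - 8*v + 16)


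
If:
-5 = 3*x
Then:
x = -5/3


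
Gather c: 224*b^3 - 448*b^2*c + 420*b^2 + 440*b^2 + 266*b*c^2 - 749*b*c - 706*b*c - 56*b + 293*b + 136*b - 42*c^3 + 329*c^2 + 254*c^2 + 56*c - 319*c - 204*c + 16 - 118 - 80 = 224*b^3 + 860*b^2 + 373*b - 42*c^3 + c^2*(266*b + 583) + c*(-448*b^2 - 1455*b - 467) - 182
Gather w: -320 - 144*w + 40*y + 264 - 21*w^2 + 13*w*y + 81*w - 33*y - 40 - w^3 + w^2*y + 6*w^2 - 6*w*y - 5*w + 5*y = -w^3 + w^2*(y - 15) + w*(7*y - 68) + 12*y - 96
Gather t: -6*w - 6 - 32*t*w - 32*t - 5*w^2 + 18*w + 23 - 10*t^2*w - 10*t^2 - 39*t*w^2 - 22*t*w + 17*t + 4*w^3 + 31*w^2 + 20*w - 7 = t^2*(-10*w - 10) + t*(-39*w^2 - 54*w - 15) + 4*w^3 + 26*w^2 + 32*w + 10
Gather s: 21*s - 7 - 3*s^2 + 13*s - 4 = -3*s^2 + 34*s - 11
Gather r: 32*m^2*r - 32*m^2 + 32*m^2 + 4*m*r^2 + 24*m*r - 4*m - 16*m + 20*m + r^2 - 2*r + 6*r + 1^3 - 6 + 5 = r^2*(4*m + 1) + r*(32*m^2 + 24*m + 4)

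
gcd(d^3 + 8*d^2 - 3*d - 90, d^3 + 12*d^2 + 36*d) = d + 6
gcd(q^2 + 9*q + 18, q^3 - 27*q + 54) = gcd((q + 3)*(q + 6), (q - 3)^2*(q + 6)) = q + 6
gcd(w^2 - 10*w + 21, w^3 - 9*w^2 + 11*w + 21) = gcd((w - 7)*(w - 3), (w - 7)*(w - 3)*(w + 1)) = w^2 - 10*w + 21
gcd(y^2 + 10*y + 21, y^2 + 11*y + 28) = y + 7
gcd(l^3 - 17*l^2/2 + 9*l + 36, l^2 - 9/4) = l + 3/2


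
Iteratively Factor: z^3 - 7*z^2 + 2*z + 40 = (z - 5)*(z^2 - 2*z - 8) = (z - 5)*(z + 2)*(z - 4)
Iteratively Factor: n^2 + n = (n)*(n + 1)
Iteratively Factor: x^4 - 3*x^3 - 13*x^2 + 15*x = (x + 3)*(x^3 - 6*x^2 + 5*x) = (x - 5)*(x + 3)*(x^2 - x) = x*(x - 5)*(x + 3)*(x - 1)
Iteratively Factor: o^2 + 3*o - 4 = (o + 4)*(o - 1)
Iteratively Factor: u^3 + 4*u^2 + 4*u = (u + 2)*(u^2 + 2*u) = (u + 2)^2*(u)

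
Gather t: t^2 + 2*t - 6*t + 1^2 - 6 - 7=t^2 - 4*t - 12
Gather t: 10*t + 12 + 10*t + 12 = 20*t + 24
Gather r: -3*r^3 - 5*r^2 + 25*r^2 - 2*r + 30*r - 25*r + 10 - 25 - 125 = -3*r^3 + 20*r^2 + 3*r - 140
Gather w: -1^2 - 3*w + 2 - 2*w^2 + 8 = -2*w^2 - 3*w + 9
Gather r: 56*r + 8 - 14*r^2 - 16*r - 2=-14*r^2 + 40*r + 6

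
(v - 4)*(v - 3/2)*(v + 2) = v^3 - 7*v^2/2 - 5*v + 12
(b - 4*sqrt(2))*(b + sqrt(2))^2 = b^3 - 2*sqrt(2)*b^2 - 14*b - 8*sqrt(2)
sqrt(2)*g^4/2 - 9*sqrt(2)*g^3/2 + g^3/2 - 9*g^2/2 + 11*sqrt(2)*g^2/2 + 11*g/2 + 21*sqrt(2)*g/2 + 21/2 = (g - 7)*(g - 3)*(g + sqrt(2)/2)*(sqrt(2)*g/2 + sqrt(2)/2)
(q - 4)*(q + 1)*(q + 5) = q^3 + 2*q^2 - 19*q - 20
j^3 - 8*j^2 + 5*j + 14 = (j - 7)*(j - 2)*(j + 1)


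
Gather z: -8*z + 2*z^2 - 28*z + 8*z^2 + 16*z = 10*z^2 - 20*z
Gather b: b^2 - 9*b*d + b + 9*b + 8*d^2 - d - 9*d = b^2 + b*(10 - 9*d) + 8*d^2 - 10*d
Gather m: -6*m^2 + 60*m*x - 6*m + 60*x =-6*m^2 + m*(60*x - 6) + 60*x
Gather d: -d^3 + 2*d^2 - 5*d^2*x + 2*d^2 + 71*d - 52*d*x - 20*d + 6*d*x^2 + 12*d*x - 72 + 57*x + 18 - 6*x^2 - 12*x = -d^3 + d^2*(4 - 5*x) + d*(6*x^2 - 40*x + 51) - 6*x^2 + 45*x - 54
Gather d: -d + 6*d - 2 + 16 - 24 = 5*d - 10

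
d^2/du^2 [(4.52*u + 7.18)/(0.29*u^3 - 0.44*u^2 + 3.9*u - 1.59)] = (2.280792*u^5 + 3.785544*u^4 - 23.132784*u^3 + 82.073832*u^2 - 73.034244*u + 264.426384)/(0.024389*u^9 - 0.111012*u^8 + 1.152402*u^7 - 3.472181*u^6 + 16.715124*u^5 - 31.790412*u^4 + 77.889087*u^3 - 75.888792*u^2 + 29.57877*u - 4.019679)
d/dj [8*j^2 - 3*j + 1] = 16*j - 3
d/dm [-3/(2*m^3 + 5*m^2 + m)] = 3*(6*m^2 + 10*m + 1)/(m^2*(2*m^2 + 5*m + 1)^2)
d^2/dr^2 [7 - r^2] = -2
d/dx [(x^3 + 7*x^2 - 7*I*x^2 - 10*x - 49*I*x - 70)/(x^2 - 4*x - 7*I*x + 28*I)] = (x^4 + x^3*(-8 - 14*I) + x^2*(-67 + 112*I) + x*(532 + 392*I) + 1092 - 770*I)/(x^4 + x^3*(-8 - 14*I) + x^2*(-33 + 112*I) + x*(392 - 224*I) - 784)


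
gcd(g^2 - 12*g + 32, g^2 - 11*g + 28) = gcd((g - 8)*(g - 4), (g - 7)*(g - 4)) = g - 4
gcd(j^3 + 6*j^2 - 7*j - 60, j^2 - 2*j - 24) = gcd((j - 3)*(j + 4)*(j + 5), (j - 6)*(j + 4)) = j + 4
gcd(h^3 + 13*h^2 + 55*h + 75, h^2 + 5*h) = h + 5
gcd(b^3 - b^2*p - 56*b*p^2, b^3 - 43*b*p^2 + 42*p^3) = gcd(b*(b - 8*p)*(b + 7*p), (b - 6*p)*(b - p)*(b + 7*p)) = b + 7*p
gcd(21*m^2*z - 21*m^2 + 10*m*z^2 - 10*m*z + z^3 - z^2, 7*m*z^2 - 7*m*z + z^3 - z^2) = 7*m*z - 7*m + z^2 - z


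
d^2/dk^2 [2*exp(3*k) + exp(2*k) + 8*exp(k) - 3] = (18*exp(2*k) + 4*exp(k) + 8)*exp(k)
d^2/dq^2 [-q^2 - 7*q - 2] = -2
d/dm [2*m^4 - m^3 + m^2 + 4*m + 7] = 8*m^3 - 3*m^2 + 2*m + 4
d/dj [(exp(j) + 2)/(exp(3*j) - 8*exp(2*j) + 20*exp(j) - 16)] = 2*(-exp(2*j) - exp(j) + 14)*exp(j)/(exp(5*j) - 14*exp(4*j) + 76*exp(3*j) - 200*exp(2*j) + 256*exp(j) - 128)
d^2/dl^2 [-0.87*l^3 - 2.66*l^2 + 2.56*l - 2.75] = -5.22*l - 5.32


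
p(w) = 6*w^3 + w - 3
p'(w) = 18*w^2 + 1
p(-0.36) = -3.64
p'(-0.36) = 3.33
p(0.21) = -2.73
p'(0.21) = 1.79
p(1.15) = 7.28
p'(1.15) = 24.80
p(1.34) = 12.78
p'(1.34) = 33.32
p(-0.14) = -3.16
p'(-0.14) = 1.35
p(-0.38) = -3.71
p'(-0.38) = 3.60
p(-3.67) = -303.26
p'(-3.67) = 243.44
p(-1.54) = -26.45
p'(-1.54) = 43.69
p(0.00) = -3.00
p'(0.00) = 1.00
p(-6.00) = -1305.00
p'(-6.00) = 649.00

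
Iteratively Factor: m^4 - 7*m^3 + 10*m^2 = (m)*(m^3 - 7*m^2 + 10*m) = m*(m - 5)*(m^2 - 2*m) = m^2*(m - 5)*(m - 2)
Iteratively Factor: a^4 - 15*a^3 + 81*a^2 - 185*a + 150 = (a - 3)*(a^3 - 12*a^2 + 45*a - 50) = (a - 5)*(a - 3)*(a^2 - 7*a + 10) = (a - 5)^2*(a - 3)*(a - 2)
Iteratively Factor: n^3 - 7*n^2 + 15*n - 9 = (n - 1)*(n^2 - 6*n + 9) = (n - 3)*(n - 1)*(n - 3)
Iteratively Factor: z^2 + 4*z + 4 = (z + 2)*(z + 2)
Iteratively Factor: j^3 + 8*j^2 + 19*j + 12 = (j + 3)*(j^2 + 5*j + 4) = (j + 3)*(j + 4)*(j + 1)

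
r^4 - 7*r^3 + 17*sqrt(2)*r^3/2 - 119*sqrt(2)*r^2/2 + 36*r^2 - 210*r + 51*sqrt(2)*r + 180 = (r - 6)*(r - 1)*(r + 5*sqrt(2)/2)*(r + 6*sqrt(2))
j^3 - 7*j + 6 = (j - 2)*(j - 1)*(j + 3)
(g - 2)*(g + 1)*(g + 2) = g^3 + g^2 - 4*g - 4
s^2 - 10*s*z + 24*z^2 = (s - 6*z)*(s - 4*z)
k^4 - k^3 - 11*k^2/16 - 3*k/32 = k*(k - 3/2)*(k + 1/4)^2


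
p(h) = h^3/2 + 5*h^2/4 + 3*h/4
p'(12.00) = 246.75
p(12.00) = 1053.00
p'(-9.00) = 99.75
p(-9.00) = -270.00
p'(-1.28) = 0.01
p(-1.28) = 0.04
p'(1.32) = 6.66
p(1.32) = 4.32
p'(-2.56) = 4.18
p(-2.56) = -2.12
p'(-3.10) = 7.42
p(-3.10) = -5.21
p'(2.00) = 11.75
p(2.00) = 10.50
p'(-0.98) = -0.26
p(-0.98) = -0.01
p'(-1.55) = 0.48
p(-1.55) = -0.02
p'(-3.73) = 12.29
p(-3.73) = -11.35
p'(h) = 3*h^2/2 + 5*h/2 + 3/4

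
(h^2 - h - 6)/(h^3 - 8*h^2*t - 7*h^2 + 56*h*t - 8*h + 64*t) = (h^2 - h - 6)/(h^3 - 8*h^2*t - 7*h^2 + 56*h*t - 8*h + 64*t)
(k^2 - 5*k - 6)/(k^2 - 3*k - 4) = (k - 6)/(k - 4)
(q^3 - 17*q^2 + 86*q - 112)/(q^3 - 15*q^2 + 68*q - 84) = (q - 8)/(q - 6)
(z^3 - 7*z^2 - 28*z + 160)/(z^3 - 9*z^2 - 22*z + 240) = (z - 4)/(z - 6)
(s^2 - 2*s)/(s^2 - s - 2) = s/(s + 1)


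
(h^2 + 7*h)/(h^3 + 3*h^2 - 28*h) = 1/(h - 4)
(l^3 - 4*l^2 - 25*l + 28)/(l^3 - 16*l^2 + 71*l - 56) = (l + 4)/(l - 8)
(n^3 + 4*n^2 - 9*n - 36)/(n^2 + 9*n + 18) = (n^2 + n - 12)/(n + 6)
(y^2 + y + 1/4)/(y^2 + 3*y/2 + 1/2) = (y + 1/2)/(y + 1)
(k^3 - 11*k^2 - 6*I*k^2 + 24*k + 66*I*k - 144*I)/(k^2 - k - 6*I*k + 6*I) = (k^2 - 11*k + 24)/(k - 1)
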